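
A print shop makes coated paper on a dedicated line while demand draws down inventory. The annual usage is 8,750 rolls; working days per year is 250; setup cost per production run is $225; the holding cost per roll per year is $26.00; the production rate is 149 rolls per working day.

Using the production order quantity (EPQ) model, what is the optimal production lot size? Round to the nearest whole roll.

d = 8,750/250 = 35.0000 rolls/day;  effective holding cost H(1 − d/p) = 26·(1 − 35.0000/149) = 19.89262
Q* = √(2DS / H_eff) = √(2·8,750·225 / 19.89262) ≈ 444.90

445 rolls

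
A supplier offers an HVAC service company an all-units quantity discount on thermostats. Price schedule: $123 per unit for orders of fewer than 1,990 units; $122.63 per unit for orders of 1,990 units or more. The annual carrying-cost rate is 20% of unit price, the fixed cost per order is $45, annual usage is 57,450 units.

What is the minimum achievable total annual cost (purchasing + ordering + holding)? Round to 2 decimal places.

H₁ = 20%×$123 = $24.6000;  H₂ = 20%×$122.63 = $24.5260
EOQ₁ = √(2×57,450×45/24.6000) = 458.46  (< 1,990, feasible at tier 1)
EOQ₂ = √(2×57,450×45/24.5260) = 459.15  (< 1,990 → use Q = 1,990 at tier-2 price)
TC(tier 1 (EOQ₁), Q≈458.5) = $7,077,628.05
TC(tier 2, Q≈1,990.0) = $7,070,795.99
Minimum at tier 2: $7,070,795.99

$7,070,795.99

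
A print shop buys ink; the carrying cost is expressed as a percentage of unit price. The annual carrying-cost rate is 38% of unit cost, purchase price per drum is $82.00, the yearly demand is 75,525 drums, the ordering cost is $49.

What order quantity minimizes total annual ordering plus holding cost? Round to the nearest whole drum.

Carrying cost H = $82 × 38% = $31.1600/drum/yr
Optimal lot size Q* = (2 × 75,525 × $49 / $31.16)^½ ≈ 487.37

487 drums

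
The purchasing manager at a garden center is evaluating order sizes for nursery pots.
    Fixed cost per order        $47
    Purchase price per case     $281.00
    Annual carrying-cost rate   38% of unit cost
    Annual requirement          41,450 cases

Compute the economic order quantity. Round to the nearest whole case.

191 cases

H = i·C = 0.38 × $281 = $106.7800 per case-year
Q* = √(2·D·S / H) = √(2·41,450·47 / 106.78) = √36,489.0 ≈ 191.02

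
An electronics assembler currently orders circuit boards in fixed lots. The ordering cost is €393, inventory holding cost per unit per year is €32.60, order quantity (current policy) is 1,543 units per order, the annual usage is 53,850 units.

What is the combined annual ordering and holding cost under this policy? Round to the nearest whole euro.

€38,866

Orders/yr = 53,850/1,543 = 34.900; ordering cost = 34.900 × €393 = €13,715.52
Average inventory = 1,543/2 = 771.5; holding cost = 771.5 × €32.6 = €25,150.90
Total = €13,715.52 + €25,150.90 = €38,866.42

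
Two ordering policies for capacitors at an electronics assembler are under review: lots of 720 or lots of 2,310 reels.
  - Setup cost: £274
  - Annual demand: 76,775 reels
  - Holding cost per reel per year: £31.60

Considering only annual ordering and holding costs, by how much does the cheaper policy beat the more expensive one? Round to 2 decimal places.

TC(Q) = (D/Q)S + (Q/2)H
TC(720) = (76,775/720)×274 + (720/2)×31.6 = £40,593.15
TC(2,310) = (76,775/2,310)×274 + (2,310/2)×31.6 = £45,604.65
Lots of 720 are cheaper by £5,011.49.

£5,011.49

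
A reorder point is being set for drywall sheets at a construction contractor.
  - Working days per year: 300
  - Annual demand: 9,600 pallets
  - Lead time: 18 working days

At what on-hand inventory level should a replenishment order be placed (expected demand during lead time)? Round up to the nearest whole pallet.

576 pallets

Daily demand d = 9,600 / 300 = 32.000 pallets/day
Demand during lead time = 32.000 × 18 = 576.00
Reorder point = 576.00 → round up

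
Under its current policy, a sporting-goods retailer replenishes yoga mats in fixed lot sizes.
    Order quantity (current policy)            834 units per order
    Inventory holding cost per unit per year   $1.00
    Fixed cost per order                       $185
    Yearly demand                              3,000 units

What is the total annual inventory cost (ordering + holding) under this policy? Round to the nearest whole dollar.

Ordering: D/Q × S = 3,000/834 × $185 = $665.47
Holding:  Q/2 × H = 834/2 × $1 = $417.00
Total = $665.47 + $417.00 = $1,082.47

$1,082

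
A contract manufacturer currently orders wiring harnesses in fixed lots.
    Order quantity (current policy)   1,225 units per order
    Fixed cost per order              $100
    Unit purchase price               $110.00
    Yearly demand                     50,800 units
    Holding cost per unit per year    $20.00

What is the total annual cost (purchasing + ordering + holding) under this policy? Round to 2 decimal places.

Ordering: D/Q × S = 50,800/1,225 × $100 = $4,146.94
Holding:  Q/2 × H = 1,225/2 × $20 = $12,250.00
Purchase cost = D·C = 50,800 × 110 = $5,588,000.00
Total = $4,146.94 + $12,250.00 + $5,588,000.00 = $5,604,396.94

$5,604,396.94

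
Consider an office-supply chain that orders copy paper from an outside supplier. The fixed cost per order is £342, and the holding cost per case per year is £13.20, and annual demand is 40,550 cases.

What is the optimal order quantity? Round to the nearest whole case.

1,450 cases

EOQ = √(2DS/H) = √(2 × 40,550 × 342 / 13.2)
    = √(2,101,227.27) ≈ 1,449.56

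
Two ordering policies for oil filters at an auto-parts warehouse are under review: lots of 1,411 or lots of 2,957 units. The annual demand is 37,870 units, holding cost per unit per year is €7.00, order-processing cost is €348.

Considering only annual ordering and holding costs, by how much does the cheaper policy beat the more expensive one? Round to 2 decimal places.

€527.79

For each Q, cost = (D/Q)·S + (Q/2)·H.
TC(1,411) = (37,870/1,411)×348 + (1,411/2)×7 = €14,278.51
TC(2,957) = (37,870/2,957)×348 + (2,957/2)×7 = €14,806.30
|ΔTC| = |€14,278.51 − €14,806.30| = €527.79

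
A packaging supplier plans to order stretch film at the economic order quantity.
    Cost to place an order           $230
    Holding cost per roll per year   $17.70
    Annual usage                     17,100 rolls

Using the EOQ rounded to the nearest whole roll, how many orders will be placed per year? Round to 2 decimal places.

25.64 orders per year

2DS/H = 2·17,100·230/17.7 = 444,406.78
EOQ = √444,406.78 ≈ 666.64 → Q = 667
N = D/Q = 17,100/667 ≈ 25.637 orders/yr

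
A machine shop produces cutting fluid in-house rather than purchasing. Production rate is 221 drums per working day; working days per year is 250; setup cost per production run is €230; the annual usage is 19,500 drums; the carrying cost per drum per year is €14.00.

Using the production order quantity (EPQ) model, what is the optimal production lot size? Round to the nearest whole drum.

995 drums

Daily demand d = 19,500/250 = 78.000; p = 221; 1 − d/p = 0.64706
EPQ = √(2DS / (H(1 − d/p)))
    = √(2 × 19,500 × 230 / (14 × 0.64706)) ≈ 995.09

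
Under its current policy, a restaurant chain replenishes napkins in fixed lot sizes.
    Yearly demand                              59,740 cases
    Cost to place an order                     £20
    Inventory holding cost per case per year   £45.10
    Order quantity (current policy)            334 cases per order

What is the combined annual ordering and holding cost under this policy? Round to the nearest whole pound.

Annual ordering cost = (D/Q)·S = (59,740/334) × 20 = £3,577.25
Annual holding cost  = (Q/2)·H = (334/2) × 45.1 = £7,531.70
Total = £3,577.25 + £7,531.70 = £11,108.95

£11,109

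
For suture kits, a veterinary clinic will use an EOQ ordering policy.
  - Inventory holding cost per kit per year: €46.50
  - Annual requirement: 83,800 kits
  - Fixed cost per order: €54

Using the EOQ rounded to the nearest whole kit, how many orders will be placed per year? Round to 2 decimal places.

190.02 orders per year

Q* = √(2·D·S / H) = √(2·83,800·54 / 46.5) = √194,632.3 ≈ 441.17 → Q = 441
Orders per year = D/Q = 83,800 / 441 = 190.023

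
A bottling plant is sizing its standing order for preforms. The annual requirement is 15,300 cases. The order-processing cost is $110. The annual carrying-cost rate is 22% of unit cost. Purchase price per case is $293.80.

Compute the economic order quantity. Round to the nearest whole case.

228 cases

H = i·C = 0.22 × $293.8 = $64.6360 per case-year
EOQ = √(2DS/H) = √(2 × 15,300 × 110 / 64.636)
    = √(52,076.24) ≈ 228.20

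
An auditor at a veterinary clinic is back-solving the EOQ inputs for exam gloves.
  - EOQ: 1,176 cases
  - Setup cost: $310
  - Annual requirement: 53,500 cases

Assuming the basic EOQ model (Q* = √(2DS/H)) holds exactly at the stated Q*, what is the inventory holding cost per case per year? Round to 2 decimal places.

From Q* = √(2DS/H) ⇒ Q*² = 2DS/H.
H = 2DS / Q² = 2 × 53,500 × 310 / 1,176² = 23.9845

$23.98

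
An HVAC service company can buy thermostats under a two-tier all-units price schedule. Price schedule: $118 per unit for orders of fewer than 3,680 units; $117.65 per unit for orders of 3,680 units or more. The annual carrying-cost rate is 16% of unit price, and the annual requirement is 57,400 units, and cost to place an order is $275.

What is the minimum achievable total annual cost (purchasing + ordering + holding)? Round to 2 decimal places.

H₁ = 16%×$118 = $18.8800;  H₂ = 16%×$117.65 = $18.8240
EOQ₁ = √(2×57,400×275/18.8800) = 1,293.11  (< 3,680, feasible at tier 1)
EOQ₂ = √(2×57,400×275/18.8240) = 1,295.03  (< 3,680 → use Q = 3,680 at tier-2 price)
TC(tier 1 (EOQ₁), Q≈1,293.1) = $6,797,613.96
TC(tier 2, Q≈3,680.0) = $6,792,035.56
Minimum at tier 2: $6,792,035.56

$6,792,035.56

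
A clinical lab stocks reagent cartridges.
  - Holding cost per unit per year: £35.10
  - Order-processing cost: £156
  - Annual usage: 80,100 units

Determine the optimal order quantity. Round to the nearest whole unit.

Q* = √(2·D·S / H) = √(2·80,100·156 / 35.1) = √712,000.0 ≈ 843.80

844 units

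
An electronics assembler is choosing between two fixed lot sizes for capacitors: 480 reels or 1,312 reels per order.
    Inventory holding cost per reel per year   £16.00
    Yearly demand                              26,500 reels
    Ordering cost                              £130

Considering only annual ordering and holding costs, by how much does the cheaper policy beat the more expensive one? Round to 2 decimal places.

Annual cost at Q: ordering D·S/Q plus holding Q·H/2.
TC(480) = (26,500/480)×130 + (480/2)×16 = £11,017.08
TC(1,312) = (26,500/1,312)×130 + (1,312/2)×16 = £13,121.76
Lots of 480 are cheaper by £2,104.68.

£2,104.68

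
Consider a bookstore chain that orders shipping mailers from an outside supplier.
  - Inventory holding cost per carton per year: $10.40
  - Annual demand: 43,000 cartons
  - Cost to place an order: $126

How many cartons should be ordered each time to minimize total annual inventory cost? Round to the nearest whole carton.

1,021 cartons

EOQ = √(2DS/H) = √(2 × 43,000 × 126 / 10.4)
    = √(1,041,923.08) ≈ 1,020.75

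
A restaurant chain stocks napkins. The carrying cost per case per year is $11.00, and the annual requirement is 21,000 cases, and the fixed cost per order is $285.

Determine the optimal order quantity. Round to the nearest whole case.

1,043 cases

2DS/H = 2·21,000·285/11 = 1,088,181.82
EOQ = √1,088,181.82 ≈ 1,043.16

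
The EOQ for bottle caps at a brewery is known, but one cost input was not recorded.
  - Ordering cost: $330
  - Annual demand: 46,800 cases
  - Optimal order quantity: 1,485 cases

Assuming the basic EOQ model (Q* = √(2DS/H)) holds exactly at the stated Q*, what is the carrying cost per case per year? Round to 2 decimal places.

From Q* = √(2DS/H) ⇒ Q*² = 2DS/H.
H = 2DS / Q² = 2 × 46,800 × 330 / 1,485² = 14.0067

$14.01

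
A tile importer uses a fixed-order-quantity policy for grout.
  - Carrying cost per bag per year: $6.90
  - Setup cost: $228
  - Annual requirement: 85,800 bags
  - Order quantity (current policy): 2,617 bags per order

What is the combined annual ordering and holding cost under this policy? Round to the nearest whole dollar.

Ordering: D/Q × S = 85,800/2,617 × $228 = $7,475.12
Holding:  Q/2 × H = 2,617/2 × $6.9 = $9,028.65
Total = $7,475.12 + $9,028.65 = $16,503.77

$16,504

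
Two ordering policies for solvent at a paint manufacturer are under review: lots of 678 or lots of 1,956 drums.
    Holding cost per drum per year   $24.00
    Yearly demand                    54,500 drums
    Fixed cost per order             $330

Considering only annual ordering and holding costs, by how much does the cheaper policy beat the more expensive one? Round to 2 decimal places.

$1,995.76

TC(Q) = (D/Q)S + (Q/2)H
TC(678) = (54,500/678)×330 + (678/2)×24 = $34,662.55
TC(1,956) = (54,500/1,956)×330 + (1,956/2)×24 = $32,666.79
|ΔTC| = |$34,662.55 − $32,666.79| = $1,995.76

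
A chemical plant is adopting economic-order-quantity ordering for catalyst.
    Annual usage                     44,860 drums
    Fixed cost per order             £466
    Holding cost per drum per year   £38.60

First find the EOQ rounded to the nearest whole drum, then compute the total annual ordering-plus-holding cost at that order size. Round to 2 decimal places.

£40,172.72

Optimal lot size Q* = (2 × 44,860 × £466 / £38.6)^½ ≈ 1,040.74 → Q = 1,041 drums
Ordering: D/Q × S = 44,860/1,041 × £466 = £20,081.42
Holding:  Q/2 × H = 1,041/2 × £38.6 = £20,091.30
Total = £20,081.42 + £20,091.30 = £40,172.72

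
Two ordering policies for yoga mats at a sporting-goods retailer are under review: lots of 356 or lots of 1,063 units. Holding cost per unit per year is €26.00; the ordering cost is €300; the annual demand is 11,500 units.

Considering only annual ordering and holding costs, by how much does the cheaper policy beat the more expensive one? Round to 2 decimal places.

€2,745.52

Annual cost at Q: ordering D·S/Q plus holding Q·H/2.
TC(356) = (11,500/356)×300 + (356/2)×26 = €14,319.01
TC(1,063) = (11,500/1,063)×300 + (1,063/2)×26 = €17,064.53
|ΔTC| = |€14,319.01 − €17,064.53| = €2,745.52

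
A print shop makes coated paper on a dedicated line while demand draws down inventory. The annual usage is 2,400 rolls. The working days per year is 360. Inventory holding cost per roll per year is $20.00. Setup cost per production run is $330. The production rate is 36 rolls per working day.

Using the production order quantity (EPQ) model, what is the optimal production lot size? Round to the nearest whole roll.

312 rolls

d = 2,400/360 = 6.6667 rolls/day;  effective holding cost H(1 − d/p) = 20·(1 − 6.6667/36) = 16.29630
Q* = √(2DS / H_eff) = √(2·2,400·330 / 16.29630) ≈ 311.77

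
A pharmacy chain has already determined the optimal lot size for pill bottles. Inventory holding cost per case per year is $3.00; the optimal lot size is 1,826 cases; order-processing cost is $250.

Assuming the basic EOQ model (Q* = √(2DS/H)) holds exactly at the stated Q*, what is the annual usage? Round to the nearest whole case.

From Q* = √(2DS/H) ⇒ Q*² = 2DS/H.
D = Q²H / (2S) = 1,826² × 3 / (2 × 250) = 20,005.66

20,006 cases per year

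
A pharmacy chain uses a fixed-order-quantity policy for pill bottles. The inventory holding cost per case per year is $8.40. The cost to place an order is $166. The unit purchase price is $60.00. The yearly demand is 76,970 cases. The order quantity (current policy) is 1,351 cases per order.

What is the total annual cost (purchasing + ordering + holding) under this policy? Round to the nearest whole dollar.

$4,633,332

Ordering: D/Q × S = 76,970/1,351 × $166 = $9,457.45
Holding:  Q/2 × H = 1,351/2 × $8.4 = $5,674.20
Purchase cost = D·C = 76,970 × 60 = $4,618,200.00
Total = $9,457.45 + $5,674.20 + $4,618,200.00 = $4,633,331.65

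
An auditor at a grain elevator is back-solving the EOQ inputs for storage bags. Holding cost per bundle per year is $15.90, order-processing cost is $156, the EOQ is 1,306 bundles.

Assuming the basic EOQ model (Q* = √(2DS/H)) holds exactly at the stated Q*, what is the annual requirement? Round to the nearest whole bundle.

86,922 bundles per year

EOQ relation: Q² = 2DS/H, so rearrange for the unknown.
D = Q²H / (2S) = 1,306² × 15.9 / (2 × 156) = 86,921.83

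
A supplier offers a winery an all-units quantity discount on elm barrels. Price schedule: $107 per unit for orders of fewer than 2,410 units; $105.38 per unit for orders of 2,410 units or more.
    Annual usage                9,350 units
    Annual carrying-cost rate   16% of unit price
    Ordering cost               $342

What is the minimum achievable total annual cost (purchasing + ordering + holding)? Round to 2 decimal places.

$1,006,947.11

H₁ = 16%×$107 = $17.1200;  H₂ = 16%×$105.38 = $16.8608
EOQ₁ = √(2×9,350×342/17.1200) = 611.20  (< 2,410, feasible at tier 1)
EOQ₂ = √(2×9,350×342/16.8608) = 615.88  (< 2,410 → use Q = 2,410 at tier-2 price)
TC(tier 1 (EOQ₁), Q≈611.2) = $1,010,913.71
TC(tier 2, Q≈2,410.0) = $1,006,947.11
Minimum at tier 2: $1,006,947.11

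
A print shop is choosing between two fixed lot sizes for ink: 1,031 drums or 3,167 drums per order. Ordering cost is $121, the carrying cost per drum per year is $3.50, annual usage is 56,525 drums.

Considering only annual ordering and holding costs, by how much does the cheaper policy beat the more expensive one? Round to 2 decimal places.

$736.25

TC(Q) = (D/Q)S + (Q/2)H
TC(1,031) = (56,525/1,031)×121 + (1,031/2)×3.5 = $8,438.12
TC(3,167) = (56,525/3,167)×121 + (3,167/2)×3.5 = $7,701.87
Lots of 3,167 are cheaper by $736.25.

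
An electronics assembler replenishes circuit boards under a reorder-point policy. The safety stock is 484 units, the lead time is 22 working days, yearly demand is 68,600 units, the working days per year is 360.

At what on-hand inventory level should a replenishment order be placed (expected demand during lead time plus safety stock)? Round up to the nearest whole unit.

4,677 units

Daily demand d = 68,600 / 360 = 190.556 units/day
Demand during lead time = 190.556 × 22 = 4,192.22
Reorder point = 4,192.22 + 484 = 4,676.22 → round up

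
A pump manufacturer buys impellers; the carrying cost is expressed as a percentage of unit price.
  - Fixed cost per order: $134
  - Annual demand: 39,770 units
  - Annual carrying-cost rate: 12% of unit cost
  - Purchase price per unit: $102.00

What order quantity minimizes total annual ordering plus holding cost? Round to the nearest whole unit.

Carrying cost H = $102 × 12% = $12.2400/unit/yr
Q* = √(2·D·S / H) = √(2·39,770·134 / 12.24) = √870,781.0 ≈ 933.16

933 units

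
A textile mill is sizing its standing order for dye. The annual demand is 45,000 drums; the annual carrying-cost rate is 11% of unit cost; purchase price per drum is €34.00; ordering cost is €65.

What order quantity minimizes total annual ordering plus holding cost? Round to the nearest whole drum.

1,251 drums

H = i·C = 0.11 × €34 = €3.7400 per drum-year
Q* = √(2·D·S / H) = √(2·45,000·65 / 3.74) = √1,564,171.1 ≈ 1,250.67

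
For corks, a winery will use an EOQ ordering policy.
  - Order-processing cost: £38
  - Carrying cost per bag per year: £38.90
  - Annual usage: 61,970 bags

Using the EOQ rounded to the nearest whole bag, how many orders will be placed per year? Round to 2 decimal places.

EOQ = √(2DS/H) = √(2 × 61,970 × 38 / 38.9)
    = √(121,072.49) ≈ 347.95 → Q = 348
Orders per year = D/Q = 61,970 / 348 = 178.075

178.07 orders per year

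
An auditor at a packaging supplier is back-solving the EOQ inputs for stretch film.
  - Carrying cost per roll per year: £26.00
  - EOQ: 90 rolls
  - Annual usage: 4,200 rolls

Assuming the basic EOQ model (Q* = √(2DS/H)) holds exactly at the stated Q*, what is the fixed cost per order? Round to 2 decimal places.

Since Q* = (2DS/H)^½, squaring gives Q*²·H = 2DS.
S = Q²H / (2D) = 90² × 26 / (2 × 4,200) = 25.0714

£25.07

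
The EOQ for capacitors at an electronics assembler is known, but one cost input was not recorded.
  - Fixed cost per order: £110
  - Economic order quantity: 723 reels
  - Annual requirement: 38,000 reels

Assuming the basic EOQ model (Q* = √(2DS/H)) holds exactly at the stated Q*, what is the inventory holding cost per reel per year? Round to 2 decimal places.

Since Q* = (2DS/H)^½, squaring gives Q*²·H = 2DS.
H = 2DS / Q² = 2 × 38,000 × 110 / 723² = 15.9930

£15.99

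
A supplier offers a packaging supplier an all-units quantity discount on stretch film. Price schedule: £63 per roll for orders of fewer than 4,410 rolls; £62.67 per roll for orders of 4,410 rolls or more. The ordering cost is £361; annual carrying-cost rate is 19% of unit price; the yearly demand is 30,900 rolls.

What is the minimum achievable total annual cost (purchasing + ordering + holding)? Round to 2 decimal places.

H₁ = 19%×£63 = £11.9700;  H₂ = 19%×£62.67 = £11.9073
EOQ₁ = √(2×30,900×361/11.9700) = 1,365.21  (< 4,410, feasible at tier 1)
EOQ₂ = √(2×30,900×361/11.9073) = 1,368.80  (< 4,410 → use Q = 4,410 at tier-2 price)
TC(tier 1 (EOQ₁), Q≈1,365.2) = £1,963,041.61
TC(tier 2, Q≈4,410.0) = £1,965,288.05
Minimum at tier 1 (EOQ₁): £1,963,041.61

£1,963,041.61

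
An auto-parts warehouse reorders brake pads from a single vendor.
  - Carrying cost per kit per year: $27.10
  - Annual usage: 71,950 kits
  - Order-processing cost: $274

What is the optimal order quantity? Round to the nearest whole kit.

1,206 kits

Q* = √(2·D·S / H) = √(2·71,950·274 / 27.1) = √1,454,929.9 ≈ 1,206.20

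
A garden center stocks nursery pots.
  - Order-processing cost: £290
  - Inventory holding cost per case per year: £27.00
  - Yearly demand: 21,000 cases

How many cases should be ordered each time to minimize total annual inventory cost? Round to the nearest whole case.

2DS/H = 2·21,000·290/27 = 451,111.11
EOQ = √451,111.11 ≈ 671.65

672 cases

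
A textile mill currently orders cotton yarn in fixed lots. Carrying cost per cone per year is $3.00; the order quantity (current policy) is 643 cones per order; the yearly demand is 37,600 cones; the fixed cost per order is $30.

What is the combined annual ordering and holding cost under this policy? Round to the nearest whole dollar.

Orders/yr = 37,600/643 = 58.476; ordering cost = 58.476 × $30 = $1,754.28
Average inventory = 643/2 = 321.5; holding cost = 321.5 × $3 = $964.50
Total = $1,754.28 + $964.50 = $2,718.78

$2,719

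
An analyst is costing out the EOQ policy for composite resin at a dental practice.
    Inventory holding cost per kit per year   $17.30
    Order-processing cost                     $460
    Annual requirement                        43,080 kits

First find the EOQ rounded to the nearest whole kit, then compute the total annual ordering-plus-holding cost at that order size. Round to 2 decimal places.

$26,185.14

2DS/H = 2·43,080·460/17.3 = 2,290,959.54
EOQ = √2,290,959.54 ≈ 1,513.59 → Q = 1,514 kits
Orders/yr = 43,080/1,514 = 28.454; ordering cost = 28.454 × $460 = $13,089.04
Average inventory = 1,514/2 = 757; holding cost = 757 × $17.3 = $13,096.10
Total = $13,089.04 + $13,096.10 = $26,185.14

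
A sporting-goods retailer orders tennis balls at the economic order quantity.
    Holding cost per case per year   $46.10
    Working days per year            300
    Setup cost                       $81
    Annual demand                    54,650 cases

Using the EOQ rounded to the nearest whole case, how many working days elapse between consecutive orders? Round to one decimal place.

2.4 days

EOQ = √(2DS/H) = √(2 × 54,650 × 81 / 46.1)
    = √(192,045.55) ≈ 438.23 → Q = 438 cases
T = Q/D × 300 days = 438/54,650 × 300 = 2.404 days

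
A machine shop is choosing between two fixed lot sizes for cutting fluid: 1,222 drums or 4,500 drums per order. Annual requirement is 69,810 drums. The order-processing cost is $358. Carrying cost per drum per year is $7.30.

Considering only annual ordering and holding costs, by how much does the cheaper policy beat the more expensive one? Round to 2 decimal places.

$2,933.23

For each Q, cost = (D/Q)·S + (Q/2)·H.
TC(1,222) = (69,810/1,222)×358 + (1,222/2)×7.3 = $24,912.00
TC(4,500) = (69,810/4,500)×358 + (4,500/2)×7.3 = $21,978.77
Cheaper: Q = 4,500.  Difference = $2,933.23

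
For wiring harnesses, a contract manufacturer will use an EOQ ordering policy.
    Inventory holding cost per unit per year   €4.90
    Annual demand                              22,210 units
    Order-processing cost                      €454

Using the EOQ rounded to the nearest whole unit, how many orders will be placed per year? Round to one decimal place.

10.9 orders per year

Q* = √(2·D·S / H) = √(2·22,210·454 / 4.9) = √4,115,649.0 ≈ 2,028.71 → Q = 2,029
Orders per year = D/Q = 22,210 / 2,029 = 10.946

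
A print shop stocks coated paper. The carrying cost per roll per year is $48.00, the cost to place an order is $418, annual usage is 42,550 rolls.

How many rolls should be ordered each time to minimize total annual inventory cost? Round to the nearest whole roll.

861 rolls

Optimal lot size Q* = (2 × 42,550 × $418 / $48)^½ ≈ 860.86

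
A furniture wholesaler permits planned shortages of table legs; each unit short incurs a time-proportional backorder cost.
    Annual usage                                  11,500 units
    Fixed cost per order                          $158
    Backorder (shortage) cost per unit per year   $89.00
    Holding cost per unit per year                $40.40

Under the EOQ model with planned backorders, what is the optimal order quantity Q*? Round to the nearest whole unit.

Basic EOQ = √(2·11,500·158/40.4) = 299.917
Backorder adjustment √((H+b)/b) = √((40.4+89)/89) = 1.2058
Q* = 299.917 × 1.2058 ≈ 361.64

362 units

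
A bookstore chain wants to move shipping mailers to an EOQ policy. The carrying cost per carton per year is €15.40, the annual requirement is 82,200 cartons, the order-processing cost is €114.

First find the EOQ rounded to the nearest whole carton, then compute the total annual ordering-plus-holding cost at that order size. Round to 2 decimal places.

€16,988.84

Optimal lot size Q* = (2 × 82,200 × €114 / €15.4)^½ ≈ 1,103.17 → Q = 1,103 cartons
Orders/yr = 82,200/1,103 = 74.524; ordering cost = 74.524 × €114 = €8,495.74
Average inventory = 1,103/2 = 551.5; holding cost = 551.5 × €15.4 = €8,493.10
Total = €8,495.74 + €8,493.10 = €16,988.84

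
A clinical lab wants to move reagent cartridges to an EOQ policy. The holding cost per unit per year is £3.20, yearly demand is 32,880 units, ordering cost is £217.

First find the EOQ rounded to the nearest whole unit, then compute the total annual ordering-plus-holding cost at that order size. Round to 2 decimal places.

£6,757.50

Optimal lot size Q* = (2 × 32,880 × £217 / £3.2)^½ ≈ 2,111.72 → Q = 2,112 units
Orders/yr = 32,880/2,112 = 15.568; ordering cost = 15.568 × £217 = £3,378.30
Average inventory = 2,112/2 = 1056; holding cost = 1056 × £3.2 = £3,379.20
Total = £3,378.30 + £3,379.20 = £6,757.50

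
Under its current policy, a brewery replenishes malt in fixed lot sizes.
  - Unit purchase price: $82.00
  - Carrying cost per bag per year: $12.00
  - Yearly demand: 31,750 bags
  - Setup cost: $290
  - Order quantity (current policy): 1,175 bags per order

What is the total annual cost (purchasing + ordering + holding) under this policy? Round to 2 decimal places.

$2,618,386.17

Ordering: D/Q × S = 31,750/1,175 × $290 = $7,836.17
Holding:  Q/2 × H = 1,175/2 × $12 = $7,050.00
Purchase cost = D·C = 31,750 × 82 = $2,603,500.00
Total = $7,836.17 + $7,050.00 + $2,603,500.00 = $2,618,386.17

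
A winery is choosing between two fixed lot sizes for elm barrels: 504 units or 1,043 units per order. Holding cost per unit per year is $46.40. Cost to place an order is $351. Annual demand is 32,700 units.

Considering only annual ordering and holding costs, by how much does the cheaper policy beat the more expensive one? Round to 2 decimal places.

For each Q, cost = (D/Q)·S + (Q/2)·H.
TC(504) = (32,700/504)×351 + (504/2)×46.4 = $34,466.01
TC(1,043) = (32,700/1,043)×351 + (1,043/2)×46.4 = $35,202.11
|ΔTC| = |$34,466.01 − $35,202.11| = $736.09

$736.09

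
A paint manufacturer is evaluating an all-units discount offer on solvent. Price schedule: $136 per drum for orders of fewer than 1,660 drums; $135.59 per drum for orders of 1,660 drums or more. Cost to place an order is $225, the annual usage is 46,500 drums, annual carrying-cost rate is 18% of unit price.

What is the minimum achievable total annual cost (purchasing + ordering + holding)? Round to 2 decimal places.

$6,331,494.86

H₁ = 18%×$136 = $24.4800;  H₂ = 18%×$135.59 = $24.4062
EOQ₁ = √(2×46,500×225/24.4800) = 924.54  (< 1,660, feasible at tier 1)
EOQ₂ = √(2×46,500×225/24.4062) = 925.94  (< 1,660 → use Q = 1,660 at tier-2 price)
TC(tier 1 (EOQ₁), Q≈924.5) = $6,346,632.81
TC(tier 2, Q≈1,660.0) = $6,331,494.86
Minimum at tier 2: $6,331,494.86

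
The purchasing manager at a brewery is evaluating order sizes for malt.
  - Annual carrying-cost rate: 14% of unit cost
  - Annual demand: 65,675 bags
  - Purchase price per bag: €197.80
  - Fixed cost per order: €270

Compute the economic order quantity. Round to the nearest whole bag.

Carrying cost H = €197.8 × 14% = €27.6920/bag/yr
2DS/H = 2·65,675·270/27.692 = 1,280,676.73
EOQ = √1,280,676.73 ≈ 1,131.67

1,132 bags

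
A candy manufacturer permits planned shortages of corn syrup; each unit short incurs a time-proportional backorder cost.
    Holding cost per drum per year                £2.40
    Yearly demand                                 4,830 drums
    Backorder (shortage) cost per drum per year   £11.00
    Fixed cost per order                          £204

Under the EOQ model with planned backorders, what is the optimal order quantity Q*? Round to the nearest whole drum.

1,000 drums

Basic EOQ = √(2·4,830·204/2.4) = 906.146
Backorder adjustment √((H+b)/b) = √((2.4+11)/11) = 1.1037
Q* = 906.146 × 1.1037 ≈ 1,000.12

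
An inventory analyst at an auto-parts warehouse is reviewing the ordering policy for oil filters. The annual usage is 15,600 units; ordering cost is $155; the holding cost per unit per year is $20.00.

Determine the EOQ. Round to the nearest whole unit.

492 units

Q* = √(2·D·S / H) = √(2·15,600·155 / 20) = √241,800.0 ≈ 491.73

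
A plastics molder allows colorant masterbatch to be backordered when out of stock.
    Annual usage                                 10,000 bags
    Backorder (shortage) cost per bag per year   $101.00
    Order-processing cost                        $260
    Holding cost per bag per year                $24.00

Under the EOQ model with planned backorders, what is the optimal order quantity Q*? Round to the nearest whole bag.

Basic EOQ = √(2·10,000·260/24) = 465.475
Backorder adjustment √((H+b)/b) = √((24+101)/101) = 1.1125
Q* = 465.475 × 1.1125 ≈ 517.83

518 bags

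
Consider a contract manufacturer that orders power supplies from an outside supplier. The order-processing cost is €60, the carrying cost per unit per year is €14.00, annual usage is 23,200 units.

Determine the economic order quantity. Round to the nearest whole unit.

2DS/H = 2·23,200·60/14 = 198,857.14
EOQ = √198,857.14 ≈ 445.93

446 units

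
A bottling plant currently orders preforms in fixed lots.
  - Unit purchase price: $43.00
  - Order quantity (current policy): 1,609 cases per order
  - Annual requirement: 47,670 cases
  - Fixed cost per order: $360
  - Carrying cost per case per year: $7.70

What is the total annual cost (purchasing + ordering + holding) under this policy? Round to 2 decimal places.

Annual ordering cost = (D/Q)·S = (47,670/1,609) × 360 = $10,665.76
Annual holding cost  = (Q/2)·H = (1,609/2) × 7.7 = $6,194.65
Purchase cost = D·C = 47,670 × 43 = $2,049,810.00
Total = $10,665.76 + $6,194.65 + $2,049,810.00 = $2,066,670.41

$2,066,670.41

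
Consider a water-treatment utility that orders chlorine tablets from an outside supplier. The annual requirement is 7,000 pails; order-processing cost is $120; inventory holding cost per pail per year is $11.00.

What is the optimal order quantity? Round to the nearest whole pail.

391 pails

Optimal lot size Q* = (2 × 7,000 × $120 / $11)^½ ≈ 390.80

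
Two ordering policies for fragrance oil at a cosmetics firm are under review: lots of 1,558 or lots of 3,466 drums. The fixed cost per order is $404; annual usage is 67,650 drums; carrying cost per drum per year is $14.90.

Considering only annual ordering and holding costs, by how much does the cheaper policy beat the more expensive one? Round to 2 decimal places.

For each Q, cost = (D/Q)·S + (Q/2)·H.
TC(1,558) = (67,650/1,558)×404 + (1,558/2)×14.9 = $29,149.21
TC(3,466) = (67,650/3,466)×404 + (3,466/2)×14.9 = $33,707.04
|ΔTC| = |$29,149.21 − $33,707.04| = $4,557.84

$4,557.84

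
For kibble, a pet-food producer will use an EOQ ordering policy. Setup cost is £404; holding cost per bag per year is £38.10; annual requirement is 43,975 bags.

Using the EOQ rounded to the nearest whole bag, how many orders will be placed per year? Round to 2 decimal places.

Optimal lot size Q* = (2 × 43,975 × £404 / £38.1)^½ ≈ 965.71 → Q = 966
N = D/Q = 43,975/966 ≈ 45.523 orders/yr

45.52 orders per year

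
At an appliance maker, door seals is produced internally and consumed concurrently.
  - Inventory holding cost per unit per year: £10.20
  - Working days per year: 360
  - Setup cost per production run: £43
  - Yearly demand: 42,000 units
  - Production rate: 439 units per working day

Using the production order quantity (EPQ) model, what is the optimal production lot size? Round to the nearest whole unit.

694 units

Daily demand d = 42,000/360 = 116.667; p = 439; 1 − d/p = 0.73424
EPQ = √(2DS / (H(1 − d/p)))
    = √(2 × 42,000 × 43 / (10.2 × 0.73424)) ≈ 694.47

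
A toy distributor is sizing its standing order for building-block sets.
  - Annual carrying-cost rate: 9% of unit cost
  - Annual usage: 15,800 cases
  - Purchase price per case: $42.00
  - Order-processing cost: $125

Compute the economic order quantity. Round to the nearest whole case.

1,022 cases

H = i·C = 0.09 × $42 = $3.7800 per case-year
Q* = √(2·D·S / H) = √(2·15,800·125 / 3.78) = √1,044,973.5 ≈ 1,022.24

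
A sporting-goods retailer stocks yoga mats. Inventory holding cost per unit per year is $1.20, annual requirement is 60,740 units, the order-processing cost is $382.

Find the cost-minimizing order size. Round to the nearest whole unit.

6,219 units

Optimal lot size Q* = (2 × 60,740 × $382 / $1.2)^½ ≈ 6,218.61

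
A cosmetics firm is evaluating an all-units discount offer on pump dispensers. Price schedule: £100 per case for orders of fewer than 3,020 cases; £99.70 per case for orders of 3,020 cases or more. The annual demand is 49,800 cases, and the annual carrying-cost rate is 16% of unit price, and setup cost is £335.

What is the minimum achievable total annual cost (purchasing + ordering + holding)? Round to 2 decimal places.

£4,994,671.69

H₁ = 16%×£100 = £16.0000;  H₂ = 16%×£99.70 = £15.9520
EOQ₁ = √(2×49,800×335/16.0000) = 1,444.08  (< 3,020, feasible at tier 1)
EOQ₂ = √(2×49,800×335/15.9520) = 1,446.25  (< 3,020 → use Q = 3,020 at tier-2 price)
TC(tier 1 (EOQ₁), Q≈1,444.1) = £5,003,105.32
TC(tier 2, Q≈3,020.0) = £4,994,671.69
Minimum at tier 2: £4,994,671.69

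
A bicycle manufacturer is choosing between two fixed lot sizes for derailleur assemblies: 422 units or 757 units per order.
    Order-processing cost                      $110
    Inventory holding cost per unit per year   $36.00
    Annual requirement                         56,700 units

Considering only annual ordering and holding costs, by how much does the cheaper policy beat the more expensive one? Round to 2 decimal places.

$510.52

TC(Q) = (D/Q)S + (Q/2)H
TC(422) = (56,700/422)×110 + (422/2)×36 = $22,375.62
TC(757) = (56,700/757)×110 + (757/2)×36 = $21,865.10
|ΔTC| = |$22,375.62 − $21,865.10| = $510.52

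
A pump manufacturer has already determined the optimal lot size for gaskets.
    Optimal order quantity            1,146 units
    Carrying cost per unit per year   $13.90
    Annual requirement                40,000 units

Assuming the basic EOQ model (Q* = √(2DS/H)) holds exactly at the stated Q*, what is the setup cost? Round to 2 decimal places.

Since Q* = (2DS/H)^½, squaring gives Q*²·H = 2DS.
S = Q²H / (2D) = 1,146² × 13.9 / (2 × 40,000) = 228.1887

$228.19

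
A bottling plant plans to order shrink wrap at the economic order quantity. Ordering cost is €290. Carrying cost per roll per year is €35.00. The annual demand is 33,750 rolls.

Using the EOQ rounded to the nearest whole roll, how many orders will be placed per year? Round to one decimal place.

Optimal lot size Q* = (2 × 33,750 × €290 / €35)^½ ≈ 747.85 → Q = 748
N = D/Q = 33,750/748 ≈ 45.120 orders/yr

45.1 orders per year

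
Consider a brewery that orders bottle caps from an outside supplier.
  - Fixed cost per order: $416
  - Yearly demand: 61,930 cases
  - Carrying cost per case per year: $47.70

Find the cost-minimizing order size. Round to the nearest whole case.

1,039 cases

2DS/H = 2·61,930·416/47.7 = 1,080,204.61
EOQ = √1,080,204.61 ≈ 1,039.33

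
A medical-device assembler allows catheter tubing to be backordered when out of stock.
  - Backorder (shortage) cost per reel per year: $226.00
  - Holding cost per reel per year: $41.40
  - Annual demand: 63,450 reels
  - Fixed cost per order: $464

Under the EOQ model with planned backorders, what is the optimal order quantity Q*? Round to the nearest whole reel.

1,297 reels

Q* = √(2DS/H) · √((H + b)/b)
   = √(2 × 63,450 × 464 / 41.4) · √((41.4 + 226) / 226)
   = 1,192.586 × 1.0877 ≈ 1,297.23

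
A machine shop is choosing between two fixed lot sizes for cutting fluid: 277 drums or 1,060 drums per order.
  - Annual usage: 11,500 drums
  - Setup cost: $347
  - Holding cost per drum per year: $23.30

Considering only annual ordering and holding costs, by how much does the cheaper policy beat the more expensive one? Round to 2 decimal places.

Annual cost at Q: ordering D·S/Q plus holding Q·H/2.
TC(277) = (11,500/277)×347 + (277/2)×23.3 = $17,633.19
TC(1,060) = (11,500/1,060)×347 + (1,060/2)×23.3 = $16,113.62
|ΔTC| = |$17,633.19 − $16,113.62| = $1,519.56

$1,519.56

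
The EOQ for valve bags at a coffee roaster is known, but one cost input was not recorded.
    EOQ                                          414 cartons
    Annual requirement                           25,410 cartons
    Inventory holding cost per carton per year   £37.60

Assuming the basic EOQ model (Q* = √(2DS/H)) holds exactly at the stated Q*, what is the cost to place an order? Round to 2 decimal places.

£126.81

EOQ relation: Q² = 2DS/H, so rearrange for the unknown.
S = Q²H / (2D) = 414² × 37.6 / (2 × 25,410) = 126.8101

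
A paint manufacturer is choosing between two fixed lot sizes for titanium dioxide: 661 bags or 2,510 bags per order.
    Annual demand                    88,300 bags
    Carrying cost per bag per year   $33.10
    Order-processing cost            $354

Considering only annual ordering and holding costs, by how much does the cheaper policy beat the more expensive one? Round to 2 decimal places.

TC(Q) = (D/Q)S + (Q/2)H
TC(661) = (88,300/661)×354 + (661/2)×33.1 = $58,228.81
TC(2,510) = (88,300/2,510)×354 + (2,510/2)×33.1 = $53,993.97
|ΔTC| = |$58,228.81 − $53,993.97| = $4,234.84

$4,234.84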